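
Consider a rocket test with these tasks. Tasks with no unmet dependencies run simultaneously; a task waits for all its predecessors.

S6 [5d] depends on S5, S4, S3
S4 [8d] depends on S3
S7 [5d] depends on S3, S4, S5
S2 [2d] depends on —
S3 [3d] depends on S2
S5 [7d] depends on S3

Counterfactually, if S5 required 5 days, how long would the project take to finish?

18

As given, the longest chain is S2→S3→S4→S6 = 2+3+8+5 = 18, so the finish is 18 days.
S5 is off the critical path — its longest chain is 17 days, giving 1 of slack.
No other chain overtakes it, so the finish is 18 days.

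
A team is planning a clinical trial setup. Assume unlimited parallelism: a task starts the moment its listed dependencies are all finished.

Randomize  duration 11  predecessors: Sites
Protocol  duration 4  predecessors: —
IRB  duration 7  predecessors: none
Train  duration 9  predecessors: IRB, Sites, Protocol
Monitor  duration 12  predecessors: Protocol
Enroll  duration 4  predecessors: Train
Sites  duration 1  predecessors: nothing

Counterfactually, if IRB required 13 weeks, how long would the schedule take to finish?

26

As given, the longest chain is IRB→Train→Enroll = 7+9+4 = 20, so the finish is 20 weeks.
IRB is on the critical path; changing it to 13 makes that path 26 weeks.
The critical path is still IRB→Train→Enroll; finish is now 26 weeks.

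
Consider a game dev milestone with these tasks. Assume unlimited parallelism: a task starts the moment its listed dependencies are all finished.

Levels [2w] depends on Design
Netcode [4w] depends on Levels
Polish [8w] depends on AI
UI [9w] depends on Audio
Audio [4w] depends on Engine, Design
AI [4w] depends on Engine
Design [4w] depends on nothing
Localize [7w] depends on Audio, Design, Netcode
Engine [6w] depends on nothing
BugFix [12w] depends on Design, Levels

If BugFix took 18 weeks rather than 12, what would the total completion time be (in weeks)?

24

The binding path is Engine→Audio→UI = 6+4+9 = 19; finish at 19 weeks.
The longest path through BugFix is only 18 weeks, so BugFix has float 1.
New critical path: Design→Levels→BugFix = 4+2+18 = 24 ⇒ 24 weeks.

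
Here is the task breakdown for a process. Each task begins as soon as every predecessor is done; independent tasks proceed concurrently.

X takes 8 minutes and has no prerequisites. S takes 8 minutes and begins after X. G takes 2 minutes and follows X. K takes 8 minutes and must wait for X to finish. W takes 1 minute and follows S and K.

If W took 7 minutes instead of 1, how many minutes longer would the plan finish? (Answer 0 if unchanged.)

6

Critical path before the change: X→S→W = 8+8+1 = 17 giving 17 minutes.
W lies on that path, so at 7 minutes the path becomes 23 minutes.
No other chain overtakes it, so the finish is 23 minutes.
Change in finish: 23 − 17 = +6 minutes.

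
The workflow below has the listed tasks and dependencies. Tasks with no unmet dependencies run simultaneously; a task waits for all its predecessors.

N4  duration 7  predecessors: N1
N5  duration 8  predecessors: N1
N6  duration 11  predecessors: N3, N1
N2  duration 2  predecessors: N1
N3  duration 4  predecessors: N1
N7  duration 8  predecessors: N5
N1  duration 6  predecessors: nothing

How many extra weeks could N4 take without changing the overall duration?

9

The longest chain is N1→N5→N7 = 6+8+8 = 22; overall finish 22 weeks.
The longest chain containing N4 totals 13 weeks.
Slack of N4 = 15 − 6 = 9 weeks.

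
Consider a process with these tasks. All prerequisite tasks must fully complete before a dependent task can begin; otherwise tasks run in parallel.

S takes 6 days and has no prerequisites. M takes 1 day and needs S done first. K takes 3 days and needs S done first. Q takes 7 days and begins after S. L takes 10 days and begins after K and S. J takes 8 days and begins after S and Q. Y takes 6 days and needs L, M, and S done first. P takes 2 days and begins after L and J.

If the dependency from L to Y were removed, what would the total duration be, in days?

23

Before: longest chain S→K→L→Y = 6+3+10+6 = 25, finish 25.
Without L→Y, Y's earliest start moves from 19 to 7.
The longest chain is now S→Q→J→P = 6+7+8+2 = 23, so the process takes 23 days.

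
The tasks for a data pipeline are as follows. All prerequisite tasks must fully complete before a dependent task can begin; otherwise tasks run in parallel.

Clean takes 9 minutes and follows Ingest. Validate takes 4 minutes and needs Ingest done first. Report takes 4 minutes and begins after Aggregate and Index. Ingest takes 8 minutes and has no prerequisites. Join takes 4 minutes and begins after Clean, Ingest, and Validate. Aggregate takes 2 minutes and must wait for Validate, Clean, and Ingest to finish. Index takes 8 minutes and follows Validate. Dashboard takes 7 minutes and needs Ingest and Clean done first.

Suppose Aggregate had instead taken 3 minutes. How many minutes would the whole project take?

Critical path before the change: Ingest→Clean→Dashboard = 8+9+7 = 24 giving 24 minutes.
Aggregate is off the critical path — its longest chain is 23 minutes, giving 1 of slack.
New critical path: Ingest→Clean→Aggregate→Report = 8+9+3+4 = 24 ⇒ 24 minutes.

24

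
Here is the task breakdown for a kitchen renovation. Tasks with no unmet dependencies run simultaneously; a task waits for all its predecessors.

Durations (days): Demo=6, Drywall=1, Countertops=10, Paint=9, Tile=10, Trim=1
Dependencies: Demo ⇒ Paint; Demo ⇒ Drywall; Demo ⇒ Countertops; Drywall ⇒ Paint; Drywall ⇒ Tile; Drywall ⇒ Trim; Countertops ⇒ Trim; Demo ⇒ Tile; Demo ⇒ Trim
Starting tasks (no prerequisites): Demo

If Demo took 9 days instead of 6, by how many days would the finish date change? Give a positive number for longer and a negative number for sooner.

The binding path is Demo→Drywall→Tile = 6+1+10 = 17; finish at 17 days.
Demo is on the critical path; changing it to 9 makes that path 20 days.
That remains the longest chain; total 20 days.
Change in finish: 20 − 17 = +3 days.

3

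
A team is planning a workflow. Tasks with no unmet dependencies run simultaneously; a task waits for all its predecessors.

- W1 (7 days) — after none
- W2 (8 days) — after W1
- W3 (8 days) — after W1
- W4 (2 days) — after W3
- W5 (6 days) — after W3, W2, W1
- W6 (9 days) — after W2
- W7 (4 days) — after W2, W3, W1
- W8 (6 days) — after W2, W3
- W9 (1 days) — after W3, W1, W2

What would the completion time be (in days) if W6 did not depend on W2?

21

With the dependency in place, W1→W2→W6 = 7+8+9 = 24 sets the finish at 24 days.
Without W2→W6, W6's earliest start moves from 15 to 0.
New critical path: W1→W2→W5 = 7+8+6 = 21 ⇒ 21 days.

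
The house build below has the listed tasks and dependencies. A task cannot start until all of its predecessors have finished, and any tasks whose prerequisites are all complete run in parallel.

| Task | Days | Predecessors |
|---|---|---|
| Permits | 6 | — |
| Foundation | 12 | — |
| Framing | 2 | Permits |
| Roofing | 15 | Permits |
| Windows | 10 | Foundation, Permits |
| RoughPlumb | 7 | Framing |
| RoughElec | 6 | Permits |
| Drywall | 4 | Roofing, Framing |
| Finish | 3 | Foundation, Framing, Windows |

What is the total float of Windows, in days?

0

The longest chain is Permits→Roofing→Drywall = 6+15+4 = 25; overall finish 25 days.
Windows finishes as early as 22 and must finish by 22.
So Windows can slip 22 − 22 = 0 days.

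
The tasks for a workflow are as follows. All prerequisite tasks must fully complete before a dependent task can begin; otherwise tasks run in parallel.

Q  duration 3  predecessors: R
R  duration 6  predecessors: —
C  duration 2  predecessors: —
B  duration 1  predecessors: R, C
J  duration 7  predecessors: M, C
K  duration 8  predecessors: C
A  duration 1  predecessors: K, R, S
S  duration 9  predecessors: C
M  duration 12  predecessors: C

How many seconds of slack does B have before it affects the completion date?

14

The longest chain is C→M→J = 2+12+7 = 21; overall finish 21 seconds.
Longest path through B: 7 seconds (earliest finish 7, latest finish 21).
Float = 21 − 7 = 14.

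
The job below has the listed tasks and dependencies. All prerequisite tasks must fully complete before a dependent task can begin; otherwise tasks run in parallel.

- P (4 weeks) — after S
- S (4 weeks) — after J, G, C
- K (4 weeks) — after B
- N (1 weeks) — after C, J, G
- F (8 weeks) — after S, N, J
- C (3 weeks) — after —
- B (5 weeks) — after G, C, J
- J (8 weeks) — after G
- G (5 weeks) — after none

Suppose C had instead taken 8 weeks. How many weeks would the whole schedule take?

25

The binding path is G→J→S→F = 5+8+4+8 = 25; finish at 25 weeks.
The longest path through C is only 15 weeks, so C has float 10.
No other chain overtakes it, so the finish is 25 weeks.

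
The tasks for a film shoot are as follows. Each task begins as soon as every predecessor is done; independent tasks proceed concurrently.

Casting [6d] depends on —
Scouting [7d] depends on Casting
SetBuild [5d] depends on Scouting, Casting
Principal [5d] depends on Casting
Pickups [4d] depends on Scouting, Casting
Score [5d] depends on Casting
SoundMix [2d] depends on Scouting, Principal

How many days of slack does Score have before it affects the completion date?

7

Casting→Scouting→SetBuild = 6+7+5 = 18 sets the makespan at 18 days.
The longest chain containing Score totals 11 days.
So Score can slip 18 − 11 = 7 days.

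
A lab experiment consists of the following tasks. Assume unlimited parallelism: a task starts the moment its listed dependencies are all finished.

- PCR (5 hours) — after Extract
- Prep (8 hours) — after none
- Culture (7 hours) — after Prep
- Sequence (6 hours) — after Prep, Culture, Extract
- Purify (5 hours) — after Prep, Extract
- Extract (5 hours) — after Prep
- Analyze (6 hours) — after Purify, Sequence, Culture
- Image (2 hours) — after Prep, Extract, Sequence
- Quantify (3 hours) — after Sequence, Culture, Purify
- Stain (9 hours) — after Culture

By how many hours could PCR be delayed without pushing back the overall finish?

9

The longest chain is Prep→Culture→Sequence→Analyze = 8+7+6+6 = 27; overall finish 27 hours.
The longest chain containing PCR totals 18 hours.
Float = 27 − 18 = 9.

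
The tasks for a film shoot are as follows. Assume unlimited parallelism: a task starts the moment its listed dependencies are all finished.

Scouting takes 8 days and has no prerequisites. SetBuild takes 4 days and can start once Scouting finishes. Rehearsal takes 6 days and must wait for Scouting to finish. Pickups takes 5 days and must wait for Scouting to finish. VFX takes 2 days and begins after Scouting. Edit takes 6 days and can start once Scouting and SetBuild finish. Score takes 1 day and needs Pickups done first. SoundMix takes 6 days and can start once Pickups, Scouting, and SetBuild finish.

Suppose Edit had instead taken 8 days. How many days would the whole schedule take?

20

Baseline: Scouting→Pickups→SoundMix = 8+5+6 = 19 → 19 days.
The longest path through Edit is only 18 days, so Edit has float 1.
Now Scouting→SetBuild→Edit = 8+4+8 = 20 is longest, so the finish becomes 20 days.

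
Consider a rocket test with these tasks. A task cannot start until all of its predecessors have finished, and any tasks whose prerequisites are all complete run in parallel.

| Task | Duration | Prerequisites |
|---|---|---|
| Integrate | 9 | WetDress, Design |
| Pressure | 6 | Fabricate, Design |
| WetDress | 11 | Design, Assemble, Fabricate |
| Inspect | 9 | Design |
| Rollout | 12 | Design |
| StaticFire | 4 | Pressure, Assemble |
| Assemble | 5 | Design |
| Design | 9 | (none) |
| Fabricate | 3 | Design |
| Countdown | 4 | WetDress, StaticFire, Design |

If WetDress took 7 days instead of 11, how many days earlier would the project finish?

Critical path before the change: Design→Assemble→WetDress→Integrate = 9+5+11+9 = 34 giving 34 days.
Since WetDress is critical, the -4 change carries straight to that chain (now 30 days).
That remains the longest chain; total 30 days.
Change in finish: 30 − 34 = -4 days.

4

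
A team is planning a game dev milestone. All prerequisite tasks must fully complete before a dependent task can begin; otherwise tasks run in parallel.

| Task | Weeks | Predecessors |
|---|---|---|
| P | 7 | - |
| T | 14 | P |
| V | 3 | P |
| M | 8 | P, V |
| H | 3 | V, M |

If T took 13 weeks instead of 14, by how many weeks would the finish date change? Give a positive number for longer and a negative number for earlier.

Actual critical path: P→T = 7+14 = 21 ⇒ 21 weeks.
T is on the critical path; changing it to 13 makes that path 20 weeks.
The binding chain switches to P→V→M→H = 7+3+8+3 = 21; finish 21 weeks.
Change in finish: 21 − 21 = +0 weeks.

0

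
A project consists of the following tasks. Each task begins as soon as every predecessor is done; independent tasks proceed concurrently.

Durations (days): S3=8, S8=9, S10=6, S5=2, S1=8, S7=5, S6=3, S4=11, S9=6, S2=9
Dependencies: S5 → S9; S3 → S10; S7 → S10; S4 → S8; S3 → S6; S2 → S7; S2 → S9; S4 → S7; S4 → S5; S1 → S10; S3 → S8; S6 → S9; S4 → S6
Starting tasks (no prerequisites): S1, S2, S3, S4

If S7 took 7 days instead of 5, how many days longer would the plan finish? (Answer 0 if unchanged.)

Baseline: S4→S7→S10 = 11+5+6 = 22 → 22 days.
S7 is on the critical path; changing it to 7 makes that path 24 days.
The critical path is still S4→S7→S10; finish is now 24 days.
Change in finish: 24 − 22 = +2 days.

2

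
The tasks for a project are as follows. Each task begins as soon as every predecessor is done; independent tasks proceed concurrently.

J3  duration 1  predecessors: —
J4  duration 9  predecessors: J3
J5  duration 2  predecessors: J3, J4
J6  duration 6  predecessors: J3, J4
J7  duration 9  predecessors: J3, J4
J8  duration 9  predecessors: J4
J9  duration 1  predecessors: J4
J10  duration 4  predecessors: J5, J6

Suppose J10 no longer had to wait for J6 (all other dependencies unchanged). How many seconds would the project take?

19

Before: longest chain J3→J4→J6→J10 = 1+9+6+4 = 20, finish 20.
Without J6→J10, J10's earliest start moves from 16 to 12.
After: J3→J4→J7 = 1+9+9 = 19 → 19 seconds.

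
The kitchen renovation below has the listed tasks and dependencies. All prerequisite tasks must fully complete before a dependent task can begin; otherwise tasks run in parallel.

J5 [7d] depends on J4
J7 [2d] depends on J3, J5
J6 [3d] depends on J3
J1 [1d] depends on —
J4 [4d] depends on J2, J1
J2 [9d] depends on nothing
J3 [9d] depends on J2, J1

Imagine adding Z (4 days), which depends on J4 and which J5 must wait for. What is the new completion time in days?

Originally the kitchen renovation takes 22 days.
With Z inserted, J5 now waits for max(J4, Z).
New critical path: J2→J4→Z→J5→J7 = 9+4+4+7+2 = 26 ⇒ 26 days.

26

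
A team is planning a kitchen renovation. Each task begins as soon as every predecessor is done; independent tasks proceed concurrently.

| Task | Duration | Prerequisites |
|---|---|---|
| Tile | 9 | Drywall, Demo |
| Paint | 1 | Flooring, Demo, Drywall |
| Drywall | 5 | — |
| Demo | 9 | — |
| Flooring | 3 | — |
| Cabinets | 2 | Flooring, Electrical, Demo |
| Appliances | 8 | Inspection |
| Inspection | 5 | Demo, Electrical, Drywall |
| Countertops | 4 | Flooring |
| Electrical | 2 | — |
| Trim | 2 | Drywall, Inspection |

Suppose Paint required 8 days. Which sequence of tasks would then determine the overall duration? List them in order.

Demo, Inspection, Appliances

Baseline: Demo→Inspection→Appliances = 9+5+8 = 22 → 22 days.
The longest path through Paint is only 10 days, so Paint has float 12.
The critical path is still Demo→Inspection→Appliances; finish is now 22 days.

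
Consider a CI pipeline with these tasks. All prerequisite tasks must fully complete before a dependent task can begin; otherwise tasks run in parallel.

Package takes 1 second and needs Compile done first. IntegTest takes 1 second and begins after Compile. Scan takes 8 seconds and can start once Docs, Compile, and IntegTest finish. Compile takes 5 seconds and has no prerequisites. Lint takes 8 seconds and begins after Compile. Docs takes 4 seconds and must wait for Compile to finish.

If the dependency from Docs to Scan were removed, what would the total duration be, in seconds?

14

Before: longest chain Compile→Docs→Scan = 5+4+8 = 17, finish 17.
Without Docs→Scan, Scan's earliest start moves from 9 to 6.
The longest chain is now Compile→IntegTest→Scan = 5+1+8 = 14, so the plan takes 14 seconds.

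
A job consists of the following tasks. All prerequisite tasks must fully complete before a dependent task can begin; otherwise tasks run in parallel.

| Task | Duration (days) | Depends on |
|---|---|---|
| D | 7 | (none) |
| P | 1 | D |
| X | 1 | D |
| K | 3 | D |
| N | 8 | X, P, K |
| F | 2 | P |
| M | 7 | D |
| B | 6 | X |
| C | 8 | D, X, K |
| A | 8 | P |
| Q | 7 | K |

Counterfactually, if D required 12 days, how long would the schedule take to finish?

The binding path is D→K→N = 7+3+8 = 18; finish at 18 days.
D is on the critical path; changing it to 12 makes that path 23 days.
No other chain overtakes it, so the finish is 23 days.

23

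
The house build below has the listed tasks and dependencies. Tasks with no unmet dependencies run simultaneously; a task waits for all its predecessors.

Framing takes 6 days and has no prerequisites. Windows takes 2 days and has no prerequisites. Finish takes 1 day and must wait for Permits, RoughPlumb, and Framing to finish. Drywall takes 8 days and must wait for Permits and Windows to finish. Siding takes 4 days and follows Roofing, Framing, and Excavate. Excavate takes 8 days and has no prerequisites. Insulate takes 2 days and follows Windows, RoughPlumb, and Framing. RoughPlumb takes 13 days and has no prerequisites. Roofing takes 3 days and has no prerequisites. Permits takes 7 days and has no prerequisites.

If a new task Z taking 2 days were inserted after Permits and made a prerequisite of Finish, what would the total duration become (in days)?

Originally the project takes 15 days.
With Z inserted, Finish now waits for max(Permits, RoughPlumb, Framing, Z).
New critical path: Permits→Drywall = 7+8 = 15 ⇒ 15 days.

15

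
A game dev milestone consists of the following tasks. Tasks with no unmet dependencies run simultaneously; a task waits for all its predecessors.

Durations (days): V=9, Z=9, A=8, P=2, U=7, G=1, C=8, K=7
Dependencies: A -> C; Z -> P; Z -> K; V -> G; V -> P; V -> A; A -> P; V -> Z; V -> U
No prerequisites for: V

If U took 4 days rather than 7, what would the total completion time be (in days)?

25

As given, the longest chain is V→Z→K = 9+9+7 = 25, so the finish is 25 days.
U has 9 days of float (longest path through it is 16).
The critical path is still V→Z→K; finish is now 25 days.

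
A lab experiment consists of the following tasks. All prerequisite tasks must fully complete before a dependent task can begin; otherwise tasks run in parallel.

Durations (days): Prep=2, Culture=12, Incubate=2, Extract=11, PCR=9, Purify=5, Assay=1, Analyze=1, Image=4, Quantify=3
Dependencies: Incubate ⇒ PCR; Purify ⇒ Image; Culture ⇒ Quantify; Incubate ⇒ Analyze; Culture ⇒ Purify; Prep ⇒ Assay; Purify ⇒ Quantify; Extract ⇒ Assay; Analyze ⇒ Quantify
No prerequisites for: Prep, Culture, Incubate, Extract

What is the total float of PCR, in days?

The longest chain is Culture→Purify→Image = 12+5+4 = 21; overall finish 21 days.
The longest chain containing PCR totals 11 days.
Float = 21 − 11 = 10.

10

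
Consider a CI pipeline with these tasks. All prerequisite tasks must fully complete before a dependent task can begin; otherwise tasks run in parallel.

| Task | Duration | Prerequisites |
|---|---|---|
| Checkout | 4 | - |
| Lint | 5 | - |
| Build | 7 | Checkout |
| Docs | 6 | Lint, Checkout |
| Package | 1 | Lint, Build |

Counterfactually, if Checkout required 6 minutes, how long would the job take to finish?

As given, the longest chain is Checkout→Build→Package = 4+7+1 = 12, so the finish is 12 minutes.
Since Checkout is critical, the +2 change carries straight to that chain (now 14 minutes).
That remains the longest chain; total 14 minutes.

14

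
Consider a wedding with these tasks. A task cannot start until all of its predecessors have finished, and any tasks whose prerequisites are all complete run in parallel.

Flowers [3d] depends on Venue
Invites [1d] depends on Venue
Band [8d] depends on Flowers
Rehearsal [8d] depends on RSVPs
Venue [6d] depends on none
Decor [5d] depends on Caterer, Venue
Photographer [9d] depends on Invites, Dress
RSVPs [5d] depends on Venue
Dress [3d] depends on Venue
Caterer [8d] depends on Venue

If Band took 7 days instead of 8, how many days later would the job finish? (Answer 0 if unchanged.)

Baseline: Venue→Caterer→Decor = 6+8+5 = 19 → 19 days.
Band has 2 days of float (longest path through it is 17).
That remains the longest chain; total 19 days.
Change in finish: 19 − 19 = +0 days.

0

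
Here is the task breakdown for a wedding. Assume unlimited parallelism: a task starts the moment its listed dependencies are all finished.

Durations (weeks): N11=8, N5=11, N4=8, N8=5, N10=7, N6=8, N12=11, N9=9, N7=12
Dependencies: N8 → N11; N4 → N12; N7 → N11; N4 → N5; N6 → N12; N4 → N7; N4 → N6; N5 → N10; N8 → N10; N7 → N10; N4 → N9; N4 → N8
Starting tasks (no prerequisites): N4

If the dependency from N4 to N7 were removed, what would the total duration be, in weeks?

Before: longest chain N4→N7→N11 = 8+12+8 = 28, finish 28.
Without N4→N7, N7's earliest start moves from 8 to 0.
New critical path: N4→N6→N12 = 8+8+11 = 27 ⇒ 27 weeks.

27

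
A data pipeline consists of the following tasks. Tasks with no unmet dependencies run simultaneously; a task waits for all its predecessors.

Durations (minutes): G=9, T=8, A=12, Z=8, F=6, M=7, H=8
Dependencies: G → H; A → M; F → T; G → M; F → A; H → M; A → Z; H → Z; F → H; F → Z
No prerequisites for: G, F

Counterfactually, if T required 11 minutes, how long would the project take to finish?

The binding path is F→A→Z = 6+12+8 = 26; finish at 26 minutes.
T is off the critical path — its longest chain is 14 minutes, giving 12 of slack.
No other chain overtakes it, so the finish is 26 minutes.

26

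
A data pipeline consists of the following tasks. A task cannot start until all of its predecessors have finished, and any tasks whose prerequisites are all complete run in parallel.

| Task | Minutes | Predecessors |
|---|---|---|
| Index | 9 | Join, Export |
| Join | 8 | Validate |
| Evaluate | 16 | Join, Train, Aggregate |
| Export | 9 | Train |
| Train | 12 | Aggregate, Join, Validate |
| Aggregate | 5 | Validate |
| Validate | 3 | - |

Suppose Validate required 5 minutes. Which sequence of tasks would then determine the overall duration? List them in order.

Validate, Join, Train, Export, Index

Baseline: Validate→Join→Train→Export→Index = 3+8+12+9+9 = 41 → 41 minutes.
Validate lies on that path, so at 5 minutes the path becomes 43 minutes.
The critical path is still Validate→Join→Train→Export→Index; finish is now 43 minutes.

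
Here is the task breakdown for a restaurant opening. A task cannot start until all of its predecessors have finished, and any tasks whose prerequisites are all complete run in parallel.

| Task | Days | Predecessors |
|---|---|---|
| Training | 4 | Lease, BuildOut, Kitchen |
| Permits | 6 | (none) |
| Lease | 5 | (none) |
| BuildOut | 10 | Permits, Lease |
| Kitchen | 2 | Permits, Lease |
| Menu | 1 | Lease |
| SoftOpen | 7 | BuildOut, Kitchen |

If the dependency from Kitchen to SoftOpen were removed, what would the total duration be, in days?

Original critical path: Permits→BuildOut→SoftOpen = 6+10+7 = 23 ⇒ 23 days.
Dropping Kitchen→SoftOpen doesn't change SoftOpen's earliest start (16); another predecessor still binds.
New critical path: Permits→BuildOut→SoftOpen = 6+10+7 = 23 ⇒ 23 days.

23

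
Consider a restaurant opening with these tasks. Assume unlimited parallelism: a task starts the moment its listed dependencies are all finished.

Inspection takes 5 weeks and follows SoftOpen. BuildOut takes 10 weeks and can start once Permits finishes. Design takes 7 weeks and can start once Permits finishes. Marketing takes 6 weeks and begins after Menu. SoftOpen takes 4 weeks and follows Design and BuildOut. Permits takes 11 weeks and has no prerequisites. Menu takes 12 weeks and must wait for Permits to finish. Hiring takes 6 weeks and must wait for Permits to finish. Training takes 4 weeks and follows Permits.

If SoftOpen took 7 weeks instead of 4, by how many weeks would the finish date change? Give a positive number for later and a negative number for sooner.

The binding path is Permits→BuildOut→SoftOpen→Inspection = 11+10+4+5 = 30; finish at 30 weeks.
SoftOpen is on the critical path; changing it to 7 makes that path 33 weeks.
No other chain overtakes it, so the finish is 33 weeks.
Change in finish: 33 − 30 = +3 weeks.

3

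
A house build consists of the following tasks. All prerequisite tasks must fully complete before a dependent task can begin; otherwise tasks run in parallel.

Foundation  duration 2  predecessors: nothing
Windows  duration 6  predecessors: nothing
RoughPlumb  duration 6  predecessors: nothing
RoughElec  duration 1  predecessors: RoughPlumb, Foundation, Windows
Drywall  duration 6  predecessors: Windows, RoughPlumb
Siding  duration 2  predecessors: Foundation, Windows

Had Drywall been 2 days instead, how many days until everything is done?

8

Actual critical path: Windows→Drywall = 6+6 = 12 ⇒ 12 days.
Since Drywall is critical, the -4 change carries straight to that chain (now 8 days).
The critical path is still Windows→Drywall; finish is now 8 days.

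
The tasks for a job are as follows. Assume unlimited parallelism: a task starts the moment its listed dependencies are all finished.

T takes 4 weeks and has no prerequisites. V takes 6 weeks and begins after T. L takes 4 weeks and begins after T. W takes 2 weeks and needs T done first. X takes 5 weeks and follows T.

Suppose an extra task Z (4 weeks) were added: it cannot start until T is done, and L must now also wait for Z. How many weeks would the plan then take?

12

Originally the plan takes 10 weeks.
With Z inserted, L now waits for max(T, Z).
New critical path: T→Z→L = 4+4+4 = 12 ⇒ 12 weeks.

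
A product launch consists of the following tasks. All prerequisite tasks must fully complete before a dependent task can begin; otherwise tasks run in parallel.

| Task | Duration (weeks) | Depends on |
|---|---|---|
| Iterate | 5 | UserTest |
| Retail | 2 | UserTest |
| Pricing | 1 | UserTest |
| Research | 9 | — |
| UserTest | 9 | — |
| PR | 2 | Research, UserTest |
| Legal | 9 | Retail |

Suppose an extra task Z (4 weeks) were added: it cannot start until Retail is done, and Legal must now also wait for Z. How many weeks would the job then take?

24

Originally the job takes 20 weeks.
With Z inserted, Legal now waits for max(Retail, Z).
New critical path: UserTest→Retail→Z→Legal = 9+2+4+9 = 24 ⇒ 24 weeks.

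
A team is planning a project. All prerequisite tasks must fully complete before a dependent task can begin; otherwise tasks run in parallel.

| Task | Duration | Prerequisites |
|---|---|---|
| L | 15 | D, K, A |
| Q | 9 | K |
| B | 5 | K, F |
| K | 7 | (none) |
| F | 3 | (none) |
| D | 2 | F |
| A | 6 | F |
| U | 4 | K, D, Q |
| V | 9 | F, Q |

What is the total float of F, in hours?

The longest chain is K→Q→V = 7+9+9 = 25; overall finish 25 hours.
Longest path through F: 24 hours (earliest finish 3, latest finish 4).
So F can slip 4 − 3 = 1 hour.

1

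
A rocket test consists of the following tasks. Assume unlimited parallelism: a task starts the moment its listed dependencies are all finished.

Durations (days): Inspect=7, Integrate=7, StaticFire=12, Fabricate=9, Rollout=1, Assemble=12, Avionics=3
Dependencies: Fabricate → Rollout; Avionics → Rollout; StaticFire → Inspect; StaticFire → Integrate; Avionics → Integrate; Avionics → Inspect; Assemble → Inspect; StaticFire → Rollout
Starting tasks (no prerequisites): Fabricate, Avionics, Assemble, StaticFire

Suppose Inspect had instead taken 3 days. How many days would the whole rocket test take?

As given, the longest chain is Assemble→Inspect = 12+7 = 19, so the finish is 19 days.
Since Inspect is critical, the -4 change carries straight to that chain (now 15 days).
The binding chain switches to StaticFire→Integrate = 12+7 = 19; finish 19 days.

19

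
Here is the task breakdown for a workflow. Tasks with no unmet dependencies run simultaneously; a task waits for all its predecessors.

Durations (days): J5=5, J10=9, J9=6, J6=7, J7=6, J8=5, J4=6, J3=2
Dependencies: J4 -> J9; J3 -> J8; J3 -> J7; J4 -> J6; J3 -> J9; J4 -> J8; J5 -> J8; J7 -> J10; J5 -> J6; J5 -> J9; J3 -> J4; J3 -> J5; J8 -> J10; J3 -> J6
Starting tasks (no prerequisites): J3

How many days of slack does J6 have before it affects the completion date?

Critical path: J3→J4→J8→J10 = 2+6+5+9 = 22, so the finish is 22 days.
J6 finishes as early as 15 and must finish by 22.
Slack of J6 = 15 − 8 = 7 days.

7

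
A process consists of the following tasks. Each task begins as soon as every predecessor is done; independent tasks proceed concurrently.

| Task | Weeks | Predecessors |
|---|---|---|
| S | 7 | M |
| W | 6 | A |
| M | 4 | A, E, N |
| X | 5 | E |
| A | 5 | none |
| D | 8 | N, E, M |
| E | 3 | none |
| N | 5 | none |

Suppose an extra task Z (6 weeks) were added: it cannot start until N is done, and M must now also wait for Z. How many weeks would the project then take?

Originally the project takes 17 weeks.
With Z inserted, M now waits for max(A, E, N, Z).
New critical path: N→Z→M→D = 5+6+4+8 = 23 ⇒ 23 weeks.

23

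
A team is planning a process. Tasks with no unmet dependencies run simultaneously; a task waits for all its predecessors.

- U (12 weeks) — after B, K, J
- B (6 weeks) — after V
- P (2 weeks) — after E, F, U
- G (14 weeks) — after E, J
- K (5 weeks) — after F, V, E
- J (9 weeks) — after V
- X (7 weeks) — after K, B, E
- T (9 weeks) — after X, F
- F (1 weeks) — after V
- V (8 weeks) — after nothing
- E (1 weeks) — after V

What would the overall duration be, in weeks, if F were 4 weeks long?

Baseline: V→J→U→P = 8+9+12+2 = 31 → 31 weeks.
F has 1 week of float (longest path through it is 30).
Now V→F→K→X→T = 8+4+5+7+9 = 33 is longest, so the finish becomes 33 weeks.

33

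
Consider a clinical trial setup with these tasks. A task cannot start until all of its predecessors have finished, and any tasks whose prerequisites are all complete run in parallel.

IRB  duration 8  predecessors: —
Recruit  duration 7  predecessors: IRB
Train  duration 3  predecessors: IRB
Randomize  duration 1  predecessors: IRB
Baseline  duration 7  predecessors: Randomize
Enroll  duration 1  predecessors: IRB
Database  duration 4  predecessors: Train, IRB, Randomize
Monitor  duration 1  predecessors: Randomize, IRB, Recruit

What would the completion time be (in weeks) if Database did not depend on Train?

16

Original critical path: IRB→Recruit→Monitor = 8+7+1 = 16 ⇒ 16 weeks.
Without Train→Database, Database's earliest start moves from 11 to 9.
New critical path: IRB→Recruit→Monitor = 8+7+1 = 16 ⇒ 16 weeks.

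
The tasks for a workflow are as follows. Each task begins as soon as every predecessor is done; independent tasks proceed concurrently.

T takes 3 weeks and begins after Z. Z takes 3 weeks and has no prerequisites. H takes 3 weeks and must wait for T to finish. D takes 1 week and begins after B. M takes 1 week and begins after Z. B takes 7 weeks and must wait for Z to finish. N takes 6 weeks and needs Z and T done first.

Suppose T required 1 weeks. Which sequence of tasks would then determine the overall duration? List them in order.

Z, B, D

As given, the longest chain is Z→T→N = 3+3+6 = 12, so the finish is 12 weeks.
T is on the critical path; changing it to 1 makes that path 10 weeks.
The binding chain switches to Z→B→D = 3+7+1 = 11; finish 11 weeks.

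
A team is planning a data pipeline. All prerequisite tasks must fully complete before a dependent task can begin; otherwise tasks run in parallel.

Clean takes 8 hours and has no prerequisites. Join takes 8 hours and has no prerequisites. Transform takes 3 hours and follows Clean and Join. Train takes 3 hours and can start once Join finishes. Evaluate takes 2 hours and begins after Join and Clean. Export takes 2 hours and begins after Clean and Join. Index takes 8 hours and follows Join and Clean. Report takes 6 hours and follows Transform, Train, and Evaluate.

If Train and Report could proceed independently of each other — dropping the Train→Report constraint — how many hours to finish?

17

Before: longest chain Clean→Transform→Report = 8+3+6 = 17, finish 17.
Dropping Train→Report doesn't change Report's earliest start (11); another predecessor still binds.
New critical path: Clean→Transform→Report = 8+3+6 = 17 ⇒ 17 hours.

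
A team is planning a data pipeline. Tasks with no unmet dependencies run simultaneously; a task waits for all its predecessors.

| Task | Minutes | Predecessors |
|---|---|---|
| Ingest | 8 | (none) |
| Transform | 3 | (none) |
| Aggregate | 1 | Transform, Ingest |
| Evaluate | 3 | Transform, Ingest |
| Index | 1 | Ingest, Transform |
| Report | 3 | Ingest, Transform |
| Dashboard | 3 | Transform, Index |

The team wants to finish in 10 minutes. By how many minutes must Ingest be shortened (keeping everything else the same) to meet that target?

Current finish: 12 minutes; target: 10.
Ingest is on every critical path, so each minute cut from Ingest cuts the finish by one (this holds down to a finish of 7).
Need 12 − 10 = 2 minutes off Ingest → Ingest becomes 6 minutes, finish becomes 10.

2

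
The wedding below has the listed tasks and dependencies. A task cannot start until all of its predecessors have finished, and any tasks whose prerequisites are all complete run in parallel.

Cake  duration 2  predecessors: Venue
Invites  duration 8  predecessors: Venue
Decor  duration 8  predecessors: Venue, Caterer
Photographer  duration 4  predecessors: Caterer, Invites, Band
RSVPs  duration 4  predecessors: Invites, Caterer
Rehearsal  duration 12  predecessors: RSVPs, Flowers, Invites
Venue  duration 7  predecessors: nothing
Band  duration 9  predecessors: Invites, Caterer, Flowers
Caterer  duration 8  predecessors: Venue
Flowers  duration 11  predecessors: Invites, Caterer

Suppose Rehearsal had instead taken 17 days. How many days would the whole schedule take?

43

Actual critical path: Venue→Caterer→Flowers→Band→Photographer = 7+8+11+9+4 = 39 ⇒ 39 days.
The longest path through Rehearsal is only 38 days, so Rehearsal has float 1.
Now Venue→Caterer→Flowers→Rehearsal = 7+8+11+17 = 43 is longest, so the finish becomes 43 days.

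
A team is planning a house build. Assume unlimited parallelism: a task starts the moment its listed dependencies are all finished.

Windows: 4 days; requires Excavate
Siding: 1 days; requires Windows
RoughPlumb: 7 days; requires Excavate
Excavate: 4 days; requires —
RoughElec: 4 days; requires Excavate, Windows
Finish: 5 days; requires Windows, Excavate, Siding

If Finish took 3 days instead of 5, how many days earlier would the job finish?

2

Critical path before the change: Excavate→Windows→Siding→Finish = 4+4+1+5 = 14 giving 14 days.
Finish is on the critical path; changing it to 3 makes that path 12 days.
The binding chain switches to Excavate→Windows→RoughElec = 4+4+4 = 12; finish 12 days.
Change in finish: 12 − 14 = -2 days.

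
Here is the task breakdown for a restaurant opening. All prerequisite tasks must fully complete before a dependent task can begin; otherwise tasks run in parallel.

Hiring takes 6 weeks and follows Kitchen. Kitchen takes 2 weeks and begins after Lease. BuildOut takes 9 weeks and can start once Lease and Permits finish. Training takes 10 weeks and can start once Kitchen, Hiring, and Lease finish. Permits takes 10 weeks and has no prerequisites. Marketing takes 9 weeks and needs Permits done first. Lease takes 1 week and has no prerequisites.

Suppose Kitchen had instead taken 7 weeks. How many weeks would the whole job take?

The binding path is Lease→Kitchen→Hiring→Training = 1+2+6+10 = 19; finish at 19 weeks.
Kitchen lies on that path, so at 7 weeks the path becomes 24 weeks.
That remains the longest chain; total 24 weeks.

24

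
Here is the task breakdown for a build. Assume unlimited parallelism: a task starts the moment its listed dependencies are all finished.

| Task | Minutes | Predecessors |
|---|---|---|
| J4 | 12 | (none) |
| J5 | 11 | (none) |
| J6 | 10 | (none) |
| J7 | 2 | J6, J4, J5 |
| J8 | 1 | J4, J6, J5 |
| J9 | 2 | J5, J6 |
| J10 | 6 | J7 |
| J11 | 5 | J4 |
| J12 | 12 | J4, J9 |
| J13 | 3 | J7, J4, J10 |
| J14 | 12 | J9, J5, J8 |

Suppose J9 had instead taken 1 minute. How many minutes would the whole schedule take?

25

The binding path is J5→J9→J12 = 11+2+12 = 25; finish at 25 minutes.
J9 lies on that path, so at 1 minute the path becomes 24 minutes.
The binding chain switches to J4→J8→J14 = 12+1+12 = 25; finish 25 minutes.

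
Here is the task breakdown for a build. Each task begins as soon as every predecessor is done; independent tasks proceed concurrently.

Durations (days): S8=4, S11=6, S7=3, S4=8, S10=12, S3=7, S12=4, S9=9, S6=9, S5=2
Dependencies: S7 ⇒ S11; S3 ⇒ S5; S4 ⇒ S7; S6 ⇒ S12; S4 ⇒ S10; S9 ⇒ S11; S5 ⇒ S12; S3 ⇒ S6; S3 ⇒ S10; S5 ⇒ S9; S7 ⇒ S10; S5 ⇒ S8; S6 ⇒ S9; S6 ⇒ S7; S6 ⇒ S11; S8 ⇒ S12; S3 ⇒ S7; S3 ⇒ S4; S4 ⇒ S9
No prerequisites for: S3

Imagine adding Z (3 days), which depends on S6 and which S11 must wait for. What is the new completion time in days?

31

Originally the build takes 31 days.
With Z inserted, S11 now waits for max(S7, S9, S6, Z).
New critical path: S3→S6→S7→S10 = 7+9+3+12 = 31 ⇒ 31 days.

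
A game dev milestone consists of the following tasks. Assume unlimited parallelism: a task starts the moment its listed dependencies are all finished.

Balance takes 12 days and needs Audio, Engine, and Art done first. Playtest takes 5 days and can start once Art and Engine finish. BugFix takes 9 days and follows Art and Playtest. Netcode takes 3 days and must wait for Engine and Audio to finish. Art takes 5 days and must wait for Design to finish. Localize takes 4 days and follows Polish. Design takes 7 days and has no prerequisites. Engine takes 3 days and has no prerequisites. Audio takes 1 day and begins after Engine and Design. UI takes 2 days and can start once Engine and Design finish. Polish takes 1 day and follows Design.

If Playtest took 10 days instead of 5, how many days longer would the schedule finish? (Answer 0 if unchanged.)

The binding path is Design→Art→Playtest→BugFix = 7+5+5+9 = 26; finish at 26 days.
Playtest is on the critical path; changing it to 10 makes that path 31 days.
No other chain overtakes it, so the finish is 31 days.
Change in finish: 31 − 26 = +5 days.

5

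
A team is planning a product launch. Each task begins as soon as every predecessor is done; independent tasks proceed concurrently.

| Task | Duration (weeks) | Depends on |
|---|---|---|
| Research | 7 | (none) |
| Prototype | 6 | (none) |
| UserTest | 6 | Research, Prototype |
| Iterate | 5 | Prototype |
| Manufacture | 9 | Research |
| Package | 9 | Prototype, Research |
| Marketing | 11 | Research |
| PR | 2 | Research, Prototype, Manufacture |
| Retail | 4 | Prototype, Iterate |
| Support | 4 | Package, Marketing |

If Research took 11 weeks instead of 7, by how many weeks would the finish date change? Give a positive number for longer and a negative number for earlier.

4

Critical path before the change: Research→Marketing→Support = 7+11+4 = 22 giving 22 weeks.
Research is on the critical path; changing it to 11 makes that path 26 weeks.
No other chain overtakes it, so the finish is 26 weeks.
Change in finish: 26 − 22 = +4 weeks.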